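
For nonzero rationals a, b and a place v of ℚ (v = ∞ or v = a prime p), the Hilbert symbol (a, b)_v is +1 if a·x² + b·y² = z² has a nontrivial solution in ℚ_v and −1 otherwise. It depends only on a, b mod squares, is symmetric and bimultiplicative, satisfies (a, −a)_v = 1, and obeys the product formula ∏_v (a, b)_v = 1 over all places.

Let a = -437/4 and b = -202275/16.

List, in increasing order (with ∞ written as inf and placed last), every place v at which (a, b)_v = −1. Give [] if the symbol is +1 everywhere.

Mod squares: a ≡ -437, b ≡ -899. Check v ∈ {∞, 2, 3, 5, 19, 23, 29, 31}.
v=∞: -437 < 0 and -899 < 0  ⇒  (a,b)_∞ = -1.
v=19: a=19^1·(≡18), b=19^0·(≡13) mod 19; (18|19)=-1, (13|19)=-1; (−1)^{1·0·9}·(-1)^0·(-1)^1 = -1.
v=2: v_2(a)=-2, v_2(b)=-4; units ≡ 3, 5 (mod 8); ε·ε+αω+βω = 1·0+-2·1+-4·1 ≡ 0  ⇒  (a,b)_2 = +1.
v=29: a=29^0·(≡14), b=29^1·(≡19) mod 29; (14|29)=-1, (19|29)=-1; (−1)^{0·1·14}·(-1)^1·(-1)^0 = -1.
v=23: a=23^1·(≡1), b=23^0·(≡15) mod 23; (1|23)=+1, (15|23)=-1; (−1)^{1·0·11}·(+1)^0·(-1)^1 = -1.
v=3: a=3^0·(≡1), b=3^2·(≡1) mod 3; (1|3)=+1, (1|3)=+1; (−1)^{0·2·1}·(+1)^2·(+1)^0 = +1.
v=31: a=31^0·(≡7), b=31^1·(≡1) mod 31; (7|31)=+1, (1|31)=+1; (−1)^{0·1·15}·(+1)^1·(+1)^0 = +1.
v=5: a=5^0·(≡2), b=5^2·(≡4) mod 5; (2|5)=-1, (4|5)=+1; (−1)^{0·2·2}·(-1)^2·(+1)^0 = +1.
Ram(-437, -899) = {19, 23, 29, ∞}; no ℚ_19-point on the conic.

[19, 23, 29, inf]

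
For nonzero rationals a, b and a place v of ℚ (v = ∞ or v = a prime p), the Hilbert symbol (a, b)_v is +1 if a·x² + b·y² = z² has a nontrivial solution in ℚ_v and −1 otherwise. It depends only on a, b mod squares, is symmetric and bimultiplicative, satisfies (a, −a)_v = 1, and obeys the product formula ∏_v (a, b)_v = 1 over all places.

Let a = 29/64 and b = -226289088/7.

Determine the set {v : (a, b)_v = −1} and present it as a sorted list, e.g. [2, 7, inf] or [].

(a, b) ≡ (29, -2750041) mod (ℚ^×)²; places V = {2, 3, 7, 19, 23, 29, 31, ∞}.
(a,b)_23: α=0, u≡8; β=1, v≡11 (mod 23); (8|23)=+1, (11|23)=-1; sign (−1)^0·+1^1·-1^0 = +1.
(a,b)_2: α=-6, β=6; u≡5, v≡7 (mod 8); ε(u)ε(v)=0·1, αω(v)=-6·0, βω(u)=6·1; sum ≡ 0  ⇒  +1.
(a,b)_∞: sgn(29)=+, sgn(-2750041)=−, so +1.
(a,b)_3: α=0, u≡2; β=2, v≡2 (mod 3); (2|3)=-1, (2|3)=-1; sign (−1)^0·-1^2·-1^0 = +1.
(a,b)_29: α=1, u≡5; β=1, v≡23 (mod 29); (5|29)=+1, (23|29)=+1; sign (−1)^0·+1^1·+1^1 = +1.
(a,b)_7: α=0, u≡1; β=-1, v≡3 (mod 7); (1|7)=+1, (3|7)=-1; sign (−1)^0·+1^-1·-1^0 = +1.
(a,b)_19: α=0, u≡15; β=1, v≡12 (mod 19); (15|19)=-1, (12|19)=-1; sign (−1)^0·-1^1·-1^0 = -1.
(a,b)_31: α=0, u≡30; β=1, v≡11 (mod 31); (30|31)=-1, (11|31)=-1; sign (−1)^0·-1^1·-1^0 = -1.
(29, -2750041 / ℚ) ramifies at {19, 31}: a division algebra.

[19, 31]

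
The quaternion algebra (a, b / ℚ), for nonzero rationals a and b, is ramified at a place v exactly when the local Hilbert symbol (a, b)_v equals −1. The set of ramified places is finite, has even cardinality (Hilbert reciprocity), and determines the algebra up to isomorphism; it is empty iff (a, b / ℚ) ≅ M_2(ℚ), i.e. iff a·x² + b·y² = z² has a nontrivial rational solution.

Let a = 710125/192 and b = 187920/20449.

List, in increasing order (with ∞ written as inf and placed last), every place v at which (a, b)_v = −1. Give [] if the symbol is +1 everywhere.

Mod squares: a ≡ 85215, b ≡ 145. Check v ∈ {∞, 2, 3, 5, 11, 13, 19, 23, 29}.
v=23: a=23^1·(≡4), b=23^0·(≡5) mod 23; (4|23)=+1, (5|23)=-1; (−1)^{1·0·11}·(+1)^0·(-1)^1 = -1.
v=11: a=11^0·(≡4), b=11^-2·(≡10) mod 11; (4|11)=+1, (10|11)=-1; (−1)^{0·-2·5}·(+1)^-2·(-1)^0 = +1.
v=13: a=13^1·(≡9), b=13^-2·(≡11) mod 13; (9|13)=+1, (11|13)=-1; (−1)^{1·-2·6}·(+1)^-2·(-1)^1 = -1.
v=∞: 85215 > 0 and 145 > 0  ⇒  (a,b)_∞ = +1.
v=2: v_2(a)=-6, v_2(b)=4; units ≡ 7, 1 (mod 8); ε·ε+αω+βω = 1·0+-6·0+4·0 ≡ 0  ⇒  (a,b)_2 = +1.
v=5: a=5^3·(≡3), b=5^1·(≡1) mod 5; (3|5)=-1, (1|5)=+1; (−1)^{3·1·2}·(-1)^1·(+1)^3 = -1.
v=29: a=29^0·(≡13), b=29^1·(≡25) mod 29; (13|29)=+1, (25|29)=+1; (−1)^{0·1·14}·(+1)^1·(+1)^0 = +1.
v=19: a=19^1·(≡1), b=19^0·(≡2) mod 19; (1|19)=+1, (2|19)=-1; (−1)^{1·0·9}·(+1)^0·(-1)^1 = -1.
v=3: a=3^-1·(≡1), b=3^4·(≡1) mod 3; (1|3)=+1, (1|3)=+1; (−1)^{-1·4·1}·(+1)^4·(+1)^-1 = +1.
(85215, 145 / ℚ) ramifies at {5, 13, 19, 23}: a division algebra.

[5, 13, 19, 23]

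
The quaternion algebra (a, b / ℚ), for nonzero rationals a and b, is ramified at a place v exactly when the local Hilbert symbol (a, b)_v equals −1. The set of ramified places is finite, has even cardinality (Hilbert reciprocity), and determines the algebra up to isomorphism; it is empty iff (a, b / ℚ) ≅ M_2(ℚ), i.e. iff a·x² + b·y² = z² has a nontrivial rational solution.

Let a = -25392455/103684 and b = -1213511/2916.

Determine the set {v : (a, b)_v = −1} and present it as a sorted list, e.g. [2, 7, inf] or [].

(a, b) ≡ (-95, -4199) mod (ℚ^×)²; places V = {2, 3, 5, 7, 11, 13, 17, 19, 23, 47, ∞}.
(a,b)_13: α=0, u≡9; β=1, v≡8 (mod 13); (9|13)=+1, (8|13)=-1; sign (−1)^0·+1^1·-1^0 = +1.
(a,b)_5: α=1, u≡1; β=0, v≡4 (mod 5); (1|5)=+1, (4|5)=+1; sign (−1)^0·+1^0·+1^1 = +1.
(a,b)_∞: sgn(-95)=−, sgn(-4199)=−, so -1.
(a,b)_17: α=0, u≡3; β=3, v≡16 (mod 17); (3|17)=-1, (16|17)=+1; sign (−1)^0·-1^3·+1^0 = -1.
(a,b)_2: α=-2, β=-2; u≡1, v≡1 (mod 8); ε(u)ε(v)=0·0, αω(v)=-2·0, βω(u)=-2·0; sum ≡ 0  ⇒  +1.
(a,b)_19: α=1, u≡15; β=1, v≡1 (mod 19); (15|19)=-1, (1|19)=+1; sign (−1)^1·-1^1·+1^1 = +1.
(a,b)_11: α=2, u≡4; β=0, v≡9 (mod 11); (4|11)=+1, (9|11)=+1; sign (−1)^0·+1^0·+1^2 = +1.
(a,b)_23: α=-2, u≡10; β=0, v≡20 (mod 23); (10|23)=-1, (20|23)=-1; sign (−1)^0·-1^0·-1^-2 = +1.
(a,b)_47: α=2, u≡10; β=0, v≡38 (mod 47); (10|47)=-1, (38|47)=-1; sign (−1)^0·-1^0·-1^2 = +1.
(a,b)_7: α=-2, u≡5; β=0, v≡4 (mod 7); (5|7)=-1, (4|7)=+1; sign (−1)^0·-1^0·+1^-2 = +1.
(a,b)_3: α=0, u≡1; β=-6, v≡1 (mod 3); (1|3)=+1, (1|3)=+1; sign (−1)^0·+1^-6·+1^0 = +1.
Ram(-95, -4199) = {17, ∞}; no ℚ_17-point on the conic.

[17, inf]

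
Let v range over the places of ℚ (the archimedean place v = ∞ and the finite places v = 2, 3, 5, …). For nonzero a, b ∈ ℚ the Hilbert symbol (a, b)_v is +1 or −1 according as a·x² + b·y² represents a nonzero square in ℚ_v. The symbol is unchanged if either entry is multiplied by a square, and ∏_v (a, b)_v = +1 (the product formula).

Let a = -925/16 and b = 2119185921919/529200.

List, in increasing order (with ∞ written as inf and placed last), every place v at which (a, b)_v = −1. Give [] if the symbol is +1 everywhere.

[3, 11, 17, 37]

(a, b) ≡ (-37, 20757) mod (ℚ^×)²; places V = {2, 3, 5, 7, 11, 17, 37, 43, ∞}.
(a,b)_3: α=0, u≡2; β=-3, v≡1 (mod 3); (2|3)=-1, (1|3)=+1; sign (−1)^0·-1^-3·+1^0 = -1.
(a,b)_7: α=0, u≡3; β=-2, v≡4 (mod 7); (3|7)=-1, (4|7)=+1; sign (−1)^0·-1^-2·+1^0 = +1.
(a,b)_11: α=0, u≡2; β=3, v≡10 (mod 11); (2|11)=-1, (10|11)=-1; sign (−1)^0·-1^3·-1^0 = -1.
(a,b)_∞: sgn(-37)=−, sgn(20757)=+, so +1.
(a,b)_43: α=0, u≡4; β=2, v≡9 (mod 43); (4|43)=+1, (9|43)=+1; sign (−1)^0·+1^2·+1^0 = +1.
(a,b)_17: α=0, u≡7; β=1, v≡3 (mod 17); (7|17)=-1, (3|17)=-1; sign (−1)^0·-1^1·-1^0 = -1.
(a,b)_5: α=2, u≡3; β=-2, v≡3 (mod 5); (3|5)=-1, (3|5)=-1; sign (−1)^0·-1^-2·-1^2 = +1.
(a,b)_2: α=-4, β=-4; u≡3, v≡5 (mod 8); ε(u)ε(v)=1·0, αω(v)=-4·1, βω(u)=-4·1; sum ≡ 0  ⇒  +1.
(a,b)_37: α=1, u≡10; β=3, v≡22 (mod 37); (10|37)=+1, (22|37)=-1; sign (−1)^0·+1^3·-1^1 = -1.
(-37, 20757 / ℚ) ramifies at {3, 11, 17, 37}: a division algebra.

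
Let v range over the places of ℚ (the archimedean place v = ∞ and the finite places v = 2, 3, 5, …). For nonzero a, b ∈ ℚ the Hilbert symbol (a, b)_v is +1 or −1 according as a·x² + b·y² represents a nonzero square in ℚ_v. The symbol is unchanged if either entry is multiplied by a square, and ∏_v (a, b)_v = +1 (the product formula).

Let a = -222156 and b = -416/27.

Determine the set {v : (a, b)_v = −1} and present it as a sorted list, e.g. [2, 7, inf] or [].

Mod squares: a ≡ -51, b ≡ -78. Check v ∈ {∞, 2, 3, 11, 13, 17}.
v=11: a=11^2·(≡1), b=11^0·(≡7) mod 11; (1|11)=+1, (7|11)=-1; (−1)^{2·0·5}·(+1)^0·(-1)^2 = +1.
v=13: a=13^0·(≡1), b=13^1·(≡7) mod 13; (1|13)=+1, (7|13)=-1; (−1)^{0·1·6}·(+1)^1·(-1)^0 = +1.
v=17: a=17^1·(≡5), b=17^0·(≡6) mod 17; (5|17)=-1, (6|17)=-1; (−1)^{1·0·8}·(-1)^0·(-1)^1 = -1.
v=∞: -51 < 0 and -78 < 0  ⇒  (a,b)_∞ = -1.
v=2: v_2(a)=2, v_2(b)=5; units ≡ 5, 1 (mod 8); ε·ε+αω+βω = 0·0+2·0+5·1 ≡ 1  ⇒  (a,b)_2 = -1.
v=3: a=3^3·(≡1), b=3^-3·(≡1) mod 3; (1|3)=+1, (1|3)=+1; (−1)^{3·-3·1}·(+1)^-3·(+1)^3 = -1.
(-51, -78 / ℚ) ramifies at {2, 3, 17, ∞}: a division algebra.

[2, 3, 17, inf]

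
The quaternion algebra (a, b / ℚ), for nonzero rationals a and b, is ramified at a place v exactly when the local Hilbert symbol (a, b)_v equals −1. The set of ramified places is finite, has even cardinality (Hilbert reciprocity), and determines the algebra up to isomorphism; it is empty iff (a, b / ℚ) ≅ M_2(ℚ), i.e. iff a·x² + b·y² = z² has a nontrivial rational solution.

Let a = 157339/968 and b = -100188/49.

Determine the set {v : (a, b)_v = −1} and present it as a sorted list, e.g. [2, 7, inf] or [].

(a, b) ≡ (38, -23) mod (ℚ^×)²; places V = {2, 3, 7, 11, 13, 19, 23, ∞}.
(a,b)_19: α=1, u≡3; β=0, v≡12 (mod 19); (3|19)=-1, (12|19)=-1; sign (−1)^0·-1^0·-1^1 = -1.
(a,b)_13: α=2, u≡10; β=0, v≡12 (mod 13); (10|13)=+1, (12|13)=+1; sign (−1)^0·+1^0·+1^2 = +1.
(a,b)_2: α=-3, β=2; u≡3, v≡1 (mod 8); ε(u)ε(v)=1·0, αω(v)=-3·0, βω(u)=2·1; sum ≡ 0  ⇒  +1.
(a,b)_3: α=0, u≡2; β=2, v≡1 (mod 3); (2|3)=-1, (1|3)=+1; sign (−1)^0·-1^2·+1^0 = +1.
(a,b)_11: α=-2, u≡9; β=2, v≡6 (mod 11); (9|11)=+1, (6|11)=-1; sign (−1)^0·+1^2·-1^-2 = +1.
(a,b)_∞: sgn(38)=+, sgn(-23)=−, so +1.
(a,b)_7: α=2, u≡6; β=-2, v≡3 (mod 7); (6|7)=-1, (3|7)=-1; sign (−1)^0·-1^-2·-1^2 = +1.
(a,b)_23: α=0, u≡21; β=1, v≡20 (mod 23); (21|23)=-1, (20|23)=-1; sign (−1)^0·-1^1·-1^0 = -1.
|Ram(38, -23)| = 2, even; anisotropic at {19, 23}.

[19, 23]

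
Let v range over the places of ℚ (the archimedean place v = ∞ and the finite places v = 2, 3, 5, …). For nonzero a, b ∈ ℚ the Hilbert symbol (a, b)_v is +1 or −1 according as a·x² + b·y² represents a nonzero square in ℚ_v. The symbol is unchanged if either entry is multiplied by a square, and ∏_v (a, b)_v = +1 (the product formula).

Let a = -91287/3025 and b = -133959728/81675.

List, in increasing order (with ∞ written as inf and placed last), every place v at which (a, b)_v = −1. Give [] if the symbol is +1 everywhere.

[17, 19, 23, inf]

Mod squares: a ≡ -23, b ≡ -969. Check v ∈ {∞, 2, 3, 5, 7, 11, 17, 19, 23}.
v=19: a=19^0·(≡2), b=19^1·(≡5) mod 19; (2|19)=-1, (5|19)=+1; (−1)^{0·1·9}·(-1)^1·(+1)^0 = -1.
v=2: v_2(a)=0, v_2(b)=4; units ≡ 1, 7 (mod 8); ε·ε+αω+βω = 0·1+0·0+4·0 ≡ 0  ⇒  (a,b)_2 = +1.
v=∞: -23 < 0 and -969 < 0  ⇒  (a,b)_∞ = -1.
v=17: a=17^0·(≡14), b=17^1·(≡11) mod 17; (14|17)=-1, (11|17)=-1; (−1)^{0·1·8}·(-1)^1·(-1)^0 = -1.
v=3: a=3^4·(≡1), b=3^-3·(≡1) mod 3; (1|3)=+1, (1|3)=+1; (−1)^{4·-3·1}·(+1)^-3·(+1)^4 = +1.
v=5: a=5^-2·(≡3), b=5^-2·(≡1) mod 5; (3|5)=-1, (1|5)=+1; (−1)^{-2·-2·2}·(-1)^-2·(+1)^-2 = +1.
v=11: a=11^-2·(≡8), b=11^-2·(≡8) mod 11; (8|11)=-1, (8|11)=-1; (−1)^{-2·-2·5}·(-1)^-2·(-1)^-2 = +1.
v=23: a=23^1·(≡20), b=23^2·(≡22) mod 23; (20|23)=-1, (22|23)=-1; (−1)^{1·2·11}·(-1)^2·(-1)^1 = -1.
v=7: a=7^2·(≡6), b=7^2·(≡1) mod 7; (6|7)=-1, (1|7)=+1; (−1)^{2·2·3}·(-1)^2·(+1)^2 = +1.
|Ram(-23, -969)| = 4, even; anisotropic at {17, 19, 23, ∞}.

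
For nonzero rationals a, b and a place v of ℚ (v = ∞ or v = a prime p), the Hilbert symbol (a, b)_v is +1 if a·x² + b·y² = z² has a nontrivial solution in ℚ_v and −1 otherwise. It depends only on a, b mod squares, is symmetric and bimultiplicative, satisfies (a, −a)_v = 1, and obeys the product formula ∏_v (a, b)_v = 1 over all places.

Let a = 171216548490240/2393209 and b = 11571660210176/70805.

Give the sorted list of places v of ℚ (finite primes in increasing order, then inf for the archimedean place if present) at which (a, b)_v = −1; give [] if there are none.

(a, b) ≡ (3515, 80845) mod (ℚ^×)²; places V = {2, 3, 5, 7, 11, 13, 17, 19, 23, 37, ∞}.
(a,b)_2: α=10, β=14; u≡3, v≡5 (mod 8); ε(u)ε(v)=1·0, αω(v)=10·1, βω(u)=14·1; sum ≡ 0  ⇒  +1.
(a,b)_37: α=1, u≡11; β=1, v≡29 (mod 37); (11|37)=+1, (29|37)=-1; sign (−1)^0·+1^1·-1^1 = -1.
(a,b)_7: α=-2, u≡4; β=-2, v≡1 (mod 7); (4|7)=+1, (1|7)=+1; sign (−1)^0·+1^-2·+1^-2 = +1.
(a,b)_5: α=1, u≡2; β=-1, v≡1 (mod 5); (2|5)=-1, (1|5)=+1; sign (−1)^0·-1^-1·+1^1 = -1.
(a,b)_11: α=4, u≡7; β=2, v≡6 (mod 11); (7|11)=-1, (6|11)=-1; sign (−1)^0·-1^2·-1^4 = +1.
(a,b)_23: α=0, u≡11; β=1, v≡19 (mod 23); (11|23)=-1, (19|23)=-1; sign (−1)^0·-1^1·-1^0 = -1.
(a,b)_∞: sgn(3515)=+, sgn(80845)=+, so +1.
(a,b)_3: α=2, u≡2; β=0, v≡1 (mod 3); (2|3)=-1, (1|3)=+1; sign (−1)^0·-1^0·+1^2 = +1.
(a,b)_17: α=-2, u≡4; β=-2, v≡3 (mod 17); (4|17)=+1, (3|17)=-1; sign (−1)^0·+1^-2·-1^-2 = +1.
(a,b)_19: α=3, u≡3; β=3, v≡2 (mod 19); (3|19)=-1, (2|19)=-1; sign (−1)^1·-1^3·-1^3 = -1.
(a,b)_13: α=-2, u≡8; β=0, v≡2 (mod 13); (8|13)=-1, (2|13)=-1; sign (−1)^0·-1^0·-1^-2 = +1.
|Ram(3515, 80845)| = 4, even; anisotropic at {5, 19, 23, 37}.

[5, 19, 23, 37]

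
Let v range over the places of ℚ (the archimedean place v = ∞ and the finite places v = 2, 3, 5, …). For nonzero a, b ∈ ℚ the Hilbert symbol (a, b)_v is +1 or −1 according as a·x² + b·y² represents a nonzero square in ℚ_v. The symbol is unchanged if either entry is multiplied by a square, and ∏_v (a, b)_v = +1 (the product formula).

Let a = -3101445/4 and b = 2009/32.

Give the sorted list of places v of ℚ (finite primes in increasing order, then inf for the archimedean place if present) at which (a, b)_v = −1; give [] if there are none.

[2, 5]

Mod squares: a ≡ -205, b ≡ 82. Check v ∈ {∞, 2, 3, 5, 7, 41}.
v=3: a=3^2·(≡2), b=3^0·(≡1) mod 3; (2|3)=-1, (1|3)=+1; (−1)^{2·0·1}·(-1)^0·(+1)^2 = +1.
v=5: a=5^1·(≡4), b=5^0·(≡2) mod 5; (4|5)=+1, (2|5)=-1; (−1)^{1·0·2}·(+1)^0·(-1)^1 = -1.
v=∞: -205 < 0 and 82 > 0  ⇒  (a,b)_∞ = +1.
v=7: a=7^0·(≡6), b=7^2·(≡5) mod 7; (6|7)=-1, (5|7)=-1; (−1)^{0·2·3}·(-1)^2·(-1)^0 = +1.
v=41: a=41^3·(≡40), b=41^1·(≡31) mod 41; (40|41)=+1, (31|41)=+1; (−1)^{3·1·20}·(+1)^1·(+1)^3 = +1.
v=2: v_2(a)=-2, v_2(b)=-5; units ≡ 3, 1 (mod 8); ε·ε+αω+βω = 1·0+-2·0+-5·1 ≡ 1  ⇒  (a,b)_2 = -1.
(-205, 82 / ℚ) ramifies at {2, 5}: a division algebra.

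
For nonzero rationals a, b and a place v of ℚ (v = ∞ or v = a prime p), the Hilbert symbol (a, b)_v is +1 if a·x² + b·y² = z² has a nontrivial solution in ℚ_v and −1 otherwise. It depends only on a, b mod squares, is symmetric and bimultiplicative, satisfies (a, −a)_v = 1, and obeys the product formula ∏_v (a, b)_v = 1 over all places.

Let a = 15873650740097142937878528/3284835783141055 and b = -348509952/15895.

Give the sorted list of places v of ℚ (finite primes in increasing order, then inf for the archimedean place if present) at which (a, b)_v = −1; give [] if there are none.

(a, b) ≡ (2310, -385) mod (ℚ^×)²; places V = {2, 3, 5, 7, 11, 13, 17, ∞}.
(a,b)_5: α=-1, u≡3; β=-1, v≡2 (mod 5); (3|5)=-1, (2|5)=-1; sign (−1)^0·-1^-1·-1^-1 = +1.
(a,b)_3: α=13, u≡2; β=4, v≡2 (mod 3); (2|3)=-1, (2|3)=-1; sign (−1)^0·-1^4·-1^13 = -1.
(a,b)_11: α=-5, u≡1; β=-1, v≡3 (mod 11); (1|11)=+1, (3|11)=+1; sign (−1)^1·+1^-1·+1^-5 = -1.
(a,b)_2: α=21, β=8; u≡3, v≡7 (mod 8); ε(u)ε(v)=1·1, αω(v)=21·0, βω(u)=8·1; sum ≡ 1  ⇒  -1.
(a,b)_17: α=-6, u≡16; β=-2, v≡11 (mod 17); (16|17)=+1, (11|17)=-1; sign (−1)^0·+1^-2·-1^-6 = +1.
(a,b)_7: α=15, u≡1; β=5, v≡1 (mod 7); (1|7)=+1, (1|7)=+1; sign (−1)^1·+1^5·+1^15 = -1.
(a,b)_13: α=-2, u≡4; β=0, v≡6 (mod 13); (4|13)=+1, (6|13)=-1; sign (−1)^0·+1^0·-1^-2 = +1.
(a,b)_∞: sgn(2310)=+, sgn(-385)=−, so +1.
Ram(2310, -385) = {2, 3, 7, 11}; no ℚ_2-point on the conic.

[2, 3, 7, 11]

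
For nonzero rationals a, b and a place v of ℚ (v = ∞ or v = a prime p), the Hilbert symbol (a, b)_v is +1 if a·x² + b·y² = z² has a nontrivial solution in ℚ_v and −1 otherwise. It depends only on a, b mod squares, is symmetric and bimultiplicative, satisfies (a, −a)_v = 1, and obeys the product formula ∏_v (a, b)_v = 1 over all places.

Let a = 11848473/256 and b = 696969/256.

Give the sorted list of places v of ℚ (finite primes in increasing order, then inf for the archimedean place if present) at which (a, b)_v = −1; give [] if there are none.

Mod squares: a ≡ 1316497, b ≡ 77441. Check v ∈ {∞, 2, 3, 7, 13, 17, 23, 37}.
v=∞: 1316497 > 0 and 77441 > 0  ⇒  (a,b)_∞ = +1.
v=7: a=7^1·(≡1), b=7^1·(≡5) mod 7; (1|7)=+1, (5|7)=-1; (−1)^{1·1·3}·(+1)^1·(-1)^1 = +1.
v=2: v_2(a)=-8, v_2(b)=-8; units ≡ 1, 1 (mod 8); ε·ε+αω+βω = 0·0+-8·0+-8·0 ≡ 0  ⇒  (a,b)_2 = +1.
v=3: a=3^2·(≡1), b=3^2·(≡2) mod 3; (1|3)=+1, (2|3)=-1; (−1)^{2·2·1}·(+1)^2·(-1)^2 = +1.
v=37: a=37^1·(≡2), b=37^1·(≡11) mod 37; (2|37)=-1, (11|37)=+1; (−1)^{1·1·18}·(-1)^1·(+1)^1 = -1.
v=23: a=23^1·(≡22), b=23^1·(≡4) mod 23; (22|23)=-1, (4|23)=+1; (−1)^{1·1·11}·(-1)^1·(+1)^1 = +1.
v=13: a=13^1·(≡12), b=13^1·(≡3) mod 13; (12|13)=+1, (3|13)=+1; (−1)^{1·1·6}·(+1)^1·(+1)^1 = +1.
v=17: a=17^1·(≡3), b=17^0·(≡3) mod 17; (3|17)=-1, (3|17)=-1; (−1)^{1·0·8}·(-1)^0·(-1)^1 = -1.
Ram(1316497, 77441) = {17, 37}; no ℚ_17-point on the conic.

[17, 37]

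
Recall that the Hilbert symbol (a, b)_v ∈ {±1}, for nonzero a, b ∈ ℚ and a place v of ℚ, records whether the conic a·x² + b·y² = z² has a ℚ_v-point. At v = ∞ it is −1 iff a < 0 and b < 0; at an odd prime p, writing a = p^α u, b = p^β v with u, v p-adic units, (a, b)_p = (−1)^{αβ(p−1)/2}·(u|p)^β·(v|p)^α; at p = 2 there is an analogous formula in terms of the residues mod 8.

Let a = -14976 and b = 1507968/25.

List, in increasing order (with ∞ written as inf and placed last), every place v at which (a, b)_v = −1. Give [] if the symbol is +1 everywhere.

(a, b) ≡ (-26, 2618) mod (ℚ^×)²; places V = {2, 3, 5, 7, 11, 13, 17, ∞}.
(a,b)_5: α=0, u≡4; β=-2, v≡3 (mod 5); (4|5)=+1, (3|5)=-1; sign (−1)^0·+1^-2·-1^0 = +1.
(a,b)_11: α=0, u≡6; β=1, v≡2 (mod 11); (6|11)=-1, (2|11)=-1; sign (−1)^0·-1^1·-1^0 = -1.
(a,b)_2: α=7, β=7; u≡3, v≡5 (mod 8); ε(u)ε(v)=1·0, αω(v)=7·1, βω(u)=7·1; sum ≡ 0  ⇒  +1.
(a,b)_17: α=0, u≡1; β=1, v≡4 (mod 17); (1|17)=+1, (4|17)=+1; sign (−1)^0·+1^1·+1^0 = +1.
(a,b)_13: α=1, u≡5; β=0, v≡6 (mod 13); (5|13)=-1, (6|13)=-1; sign (−1)^0·-1^0·-1^1 = -1.
(a,b)_7: α=0, u≡4; β=1, v≡5 (mod 7); (4|7)=+1, (5|7)=-1; sign (−1)^0·+1^1·-1^0 = +1.
(a,b)_∞: sgn(-26)=−, sgn(2618)=+, so +1.
(a,b)_3: α=2, u≡1; β=2, v≡2 (mod 3); (1|3)=+1, (2|3)=-1; sign (−1)^0·+1^2·-1^2 = +1.
(-26, 2618 / ℚ) ramifies at {11, 13}: a division algebra.

[11, 13]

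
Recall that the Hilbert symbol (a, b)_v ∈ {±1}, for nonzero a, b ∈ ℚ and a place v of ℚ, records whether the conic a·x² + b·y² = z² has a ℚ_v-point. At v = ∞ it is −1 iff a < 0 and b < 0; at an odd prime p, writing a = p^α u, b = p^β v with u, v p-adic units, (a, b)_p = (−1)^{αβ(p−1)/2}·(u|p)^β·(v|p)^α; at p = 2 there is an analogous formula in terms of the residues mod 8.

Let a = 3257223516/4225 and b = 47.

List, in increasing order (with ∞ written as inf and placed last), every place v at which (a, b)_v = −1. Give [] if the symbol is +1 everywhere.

[2, 3, 41, 47]

Mod squares: a ≡ 4551, b ≡ 47. Check v ∈ {∞, 2, 3, 5, 13, 37, 41, 47}.
v=37: a=37^1·(≡27), b=37^0·(≡10) mod 37; (27|37)=+1, (10|37)=+1; (−1)^{1·0·18}·(+1)^0·(+1)^1 = +1.
v=5: a=5^-2·(≡4), b=5^0·(≡2) mod 5; (4|5)=+1, (2|5)=-1; (−1)^{-2·0·2}·(+1)^0·(-1)^-2 = +1.
v=2: v_2(a)=2, v_2(b)=0; units ≡ 7, 7 (mod 8); ε·ε+αω+βω = 1·1+2·0+0·0 ≡ 1  ⇒  (a,b)_2 = -1.
v=13: a=13^-2·(≡12), b=13^0·(≡8) mod 13; (12|13)=+1, (8|13)=-1; (−1)^{-2·0·6}·(+1)^0·(-1)^-2 = +1.
v=∞: 4551 > 0 and 47 > 0  ⇒  (a,b)_∞ = +1.
v=3: a=3^5·(≡2), b=3^0·(≡2) mod 3; (2|3)=-1, (2|3)=-1; (−1)^{5·0·1}·(-1)^0·(-1)^5 = -1.
v=47: a=47^2·(≡39), b=47^1·(≡1) mod 47; (39|47)=-1, (1|47)=+1; (−1)^{2·1·23}·(-1)^1·(+1)^2 = -1.
v=41: a=41^1·(≡3), b=41^0·(≡6) mod 41; (3|41)=-1, (6|41)=-1; (−1)^{1·0·20}·(-1)^0·(-1)^1 = -1.
(4551, 47 / ℚ) ramifies at {2, 3, 41, 47}: a division algebra.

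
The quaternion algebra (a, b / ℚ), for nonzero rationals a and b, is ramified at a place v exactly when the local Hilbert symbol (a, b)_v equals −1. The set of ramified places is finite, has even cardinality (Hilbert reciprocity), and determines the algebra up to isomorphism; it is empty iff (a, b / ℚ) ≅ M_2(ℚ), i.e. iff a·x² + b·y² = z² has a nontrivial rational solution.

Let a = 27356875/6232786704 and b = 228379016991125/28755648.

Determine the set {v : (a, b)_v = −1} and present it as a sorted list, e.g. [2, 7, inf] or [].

Mod squares: a ≡ 259, b ≡ 49335. Check v ∈ {∞, 2, 3, 5, 7, 11, 13, 17, 23, 37, 43}.
v=37: a=37^1·(≡3), b=37^2·(≡15) mod 37; (3|37)=+1, (15|37)=-1; (−1)^{1·2·18}·(+1)^2·(-1)^1 = -1.
v=13: a=13^2·(≡12), b=13^3·(≡1) mod 13; (12|13)=+1, (1|13)=+1; (−1)^{2·3·6}·(+1)^3·(+1)^2 = +1.
v=∞: 259 > 0 and 49335 > 0  ⇒  (a,b)_∞ = +1.
v=7: a=7^1·(≡1), b=7^4·(≡5) mod 7; (1|7)=+1, (5|7)=-1; (−1)^{1·4·3}·(+1)^4·(-1)^1 = -1.
v=43: a=43^-2·(≡23), b=43^-2·(≡21) mod 43; (23|43)=+1, (21|43)=+1; (−1)^{-2·-2·21}·(+1)^-2·(+1)^-2 = +1.
v=2: v_2(a)=-4, v_2(b)=-6; units ≡ 3, 7 (mod 8); ε·ε+αω+βω = 1·1+-4·0+-6·1 ≡ 1  ⇒  (a,b)_2 = -1.
v=3: a=3^-6·(≡1), b=3^-5·(≡2) mod 3; (1|3)=+1, (2|3)=-1; (−1)^{-6·-5·1}·(+1)^-5·(-1)^-6 = +1.
v=11: a=11^0·(≡7), b=11^1·(≡2) mod 11; (7|11)=-1, (2|11)=-1; (−1)^{0·1·5}·(-1)^1·(-1)^0 = -1.
v=5: a=5^4·(≡4), b=5^3·(≡3) mod 5; (4|5)=+1, (3|5)=-1; (−1)^{4·3·2}·(+1)^3·(-1)^4 = +1.
v=23: a=23^0·(≡9), b=23^1·(≡4) mod 23; (9|23)=+1, (4|23)=+1; (−1)^{0·1·11}·(+1)^1·(+1)^0 = +1.
v=17: a=17^-2·(≡15), b=17^0·(≡9) mod 17; (15|17)=+1, (9|17)=+1; (−1)^{-2·0·8}·(+1)^0·(+1)^-2 = +1.
Ram(259, 49335) = {2, 7, 11, 37}; no ℚ_2-point on the conic.

[2, 7, 11, 37]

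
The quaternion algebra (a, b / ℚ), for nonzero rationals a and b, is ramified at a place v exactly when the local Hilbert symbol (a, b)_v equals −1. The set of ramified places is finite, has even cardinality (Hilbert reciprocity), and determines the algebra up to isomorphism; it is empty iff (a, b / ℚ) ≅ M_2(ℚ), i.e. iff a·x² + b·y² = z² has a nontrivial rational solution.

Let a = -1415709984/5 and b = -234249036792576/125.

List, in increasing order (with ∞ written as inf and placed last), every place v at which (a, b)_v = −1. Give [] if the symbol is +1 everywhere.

Mod squares: a ≡ -442409370, b ≡ -10695. Check v ∈ {∞, 2, 3, 5, 13, 23, 31, 37, 43}.
v=13: a=13^1·(≡10), b=13^2·(≡3) mod 13; (10|13)=+1, (3|13)=+1; (−1)^{1·2·6}·(+1)^2·(+1)^1 = +1.
v=5: a=5^-1·(≡1), b=5^-3·(≡4) mod 5; (1|5)=+1, (4|5)=+1; (−1)^{-1·-3·2}·(+1)^-3·(+1)^-1 = +1.
v=43: a=43^1·(≡30), b=43^2·(≡8) mod 43; (30|43)=-1, (8|43)=-1; (−1)^{1·2·21}·(-1)^2·(-1)^1 = -1.
v=37: a=37^1·(≡9), b=37^2·(≡13) mod 37; (9|37)=+1, (13|37)=-1; (−1)^{1·2·18}·(+1)^2·(-1)^1 = -1.
v=∞: -442409370 < 0 and -10695 < 0  ⇒  (a,b)_∞ = -1.
v=3: a=3^1·(≡1), b=3^1·(≡2) mod 3; (1|3)=+1, (2|3)=-1; (−1)^{1·1·1}·(+1)^1·(-1)^1 = +1.
v=31: a=31^1·(≡4), b=31^1·(≡30) mod 31; (4|31)=+1, (30|31)=-1; (−1)^{1·1·15}·(+1)^1·(-1)^1 = +1.
v=2: v_2(a)=5, v_2(b)=8; units ≡ 3, 1 (mod 8); ε·ε+αω+βω = 1·0+5·0+8·1 ≡ 0  ⇒  (a,b)_2 = +1.
v=23: a=23^1·(≡3), b=23^1·(≡3) mod 23; (3|23)=+1, (3|23)=+1; (−1)^{1·1·11}·(+1)^1·(+1)^1 = -1.
|Ram(-442409370, -10695)| = 4, even; anisotropic at {23, 37, 43, ∞}.

[23, 37, 43, inf]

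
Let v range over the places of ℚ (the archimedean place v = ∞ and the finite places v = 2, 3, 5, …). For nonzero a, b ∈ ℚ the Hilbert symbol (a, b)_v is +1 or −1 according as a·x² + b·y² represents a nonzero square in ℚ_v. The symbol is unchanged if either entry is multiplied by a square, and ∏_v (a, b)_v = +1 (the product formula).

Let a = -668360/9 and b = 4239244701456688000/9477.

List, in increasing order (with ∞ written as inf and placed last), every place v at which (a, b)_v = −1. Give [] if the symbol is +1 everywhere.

[11, 23]

Mod squares: a ≡ -3410, b ≡ 1019590. Check v ∈ {∞, 2, 3, 5, 7, 11, 13, 23, 31}.
v=31: a=31^1·(≡19), b=31^3·(≡30) mod 31; (19|31)=+1, (30|31)=-1; (−1)^{1·3·15}·(+1)^3·(-1)^1 = +1.
v=∞: -3410 < 0 and 1019590 > 0  ⇒  (a,b)_∞ = +1.
v=11: a=11^1·(≡9), b=11^5·(≡9) mod 11; (9|11)=+1, (9|11)=+1; (−1)^{1·5·5}·(+1)^5·(+1)^1 = -1.
v=3: a=3^-2·(≡1), b=3^-6·(≡1) mod 3; (1|3)=+1, (1|3)=+1; (−1)^{-2·-6·1}·(+1)^-6·(+1)^-2 = +1.
v=5: a=5^1·(≡2), b=5^3·(≡2) mod 5; (2|5)=-1, (2|5)=-1; (−1)^{1·3·2}·(-1)^3·(-1)^1 = +1.
v=7: a=7^2·(≡5), b=7^4·(≡6) mod 7; (5|7)=-1, (6|7)=-1; (−1)^{2·4·3}·(-1)^4·(-1)^2 = +1.
v=2: v_2(a)=3, v_2(b)=7; units ≡ 7, 3 (mod 8); ε·ε+αω+βω = 1·1+3·1+7·0 ≡ 0  ⇒  (a,b)_2 = +1.
v=23: a=23^0·(≡15), b=23^1·(≡2) mod 23; (15|23)=-1, (2|23)=+1; (−1)^{0·1·11}·(-1)^1·(+1)^0 = -1.
v=13: a=13^0·(≡1), b=13^-1·(≡12) mod 13; (1|13)=+1, (12|13)=+1; (−1)^{0·-1·6}·(+1)^-1·(+1)^0 = +1.
|Ram(-3410, 1019590)| = 2, even; anisotropic at {11, 23}.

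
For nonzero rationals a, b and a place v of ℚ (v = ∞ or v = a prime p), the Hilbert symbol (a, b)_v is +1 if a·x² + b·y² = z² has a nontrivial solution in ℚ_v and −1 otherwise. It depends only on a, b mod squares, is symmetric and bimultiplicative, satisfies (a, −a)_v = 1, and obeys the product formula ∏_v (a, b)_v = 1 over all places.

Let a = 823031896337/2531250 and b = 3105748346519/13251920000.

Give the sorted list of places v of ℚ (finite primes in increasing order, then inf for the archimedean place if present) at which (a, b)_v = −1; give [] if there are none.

[7, 17]

(a, b) ≡ (34, 238) mod (ℚ^×)²; places V = {2, 3, 5, 7, 11, 13, 17, 37, 43, ∞}.
(a,b)_3: α=-4, u≡1; β=0, v≡1 (mod 3); (1|3)=+1, (1|3)=+1; sign (−1)^0·+1^0·+1^-4 = +1.
(a,b)_7: α=2, u≡6; β=1, v≡3 (mod 7); (6|7)=-1, (3|7)=-1; sign (−1)^0·-1^1·-1^2 = -1.
(a,b)_2: α=-1, β=-7; u≡1, v≡7 (mod 8); ε(u)ε(v)=0·1, αω(v)=-1·0, βω(u)=-7·0; sum ≡ 0  ⇒  +1.
(a,b)_17: α=3, u≡2; β=5, v≡3 (mod 17); (2|17)=+1, (3|17)=-1; sign (−1)^0·+1^5·-1^3 = -1.
(a,b)_37: α=0, u≡21; β=-2, v≡33 (mod 37); (21|37)=+1, (33|37)=+1; sign (−1)^0·+1^-2·+1^0 = +1.
(a,b)_∞: sgn(34)=+, sgn(238)=+, so +1.
(a,b)_5: α=-6, u≡1; β=-4, v≡2 (mod 5); (1|5)=+1, (2|5)=-1; sign (−1)^0·+1^-4·-1^-6 = +1.
(a,b)_11: α=0, u≡5; β=-2, v≡7 (mod 11); (5|11)=+1, (7|11)=-1; sign (−1)^0·+1^-2·-1^0 = +1.
(a,b)_43: α=4, u≡27; β=2, v≡10 (mod 43); (27|43)=-1, (10|43)=+1; sign (−1)^0·-1^2·+1^4 = +1.
(a,b)_13: α=0, u≡2; β=2, v≡4 (mod 13); (2|13)=-1, (4|13)=+1; sign (−1)^0·-1^2·+1^0 = +1.
Ram(34, 238) = {7, 17}; no ℚ_7-point on the conic.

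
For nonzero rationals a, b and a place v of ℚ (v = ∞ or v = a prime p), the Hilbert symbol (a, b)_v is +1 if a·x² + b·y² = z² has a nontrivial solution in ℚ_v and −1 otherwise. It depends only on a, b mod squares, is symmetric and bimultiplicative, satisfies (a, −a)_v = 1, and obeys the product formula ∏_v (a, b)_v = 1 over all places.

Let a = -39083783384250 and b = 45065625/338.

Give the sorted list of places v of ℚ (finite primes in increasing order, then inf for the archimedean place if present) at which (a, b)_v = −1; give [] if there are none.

Mod squares: a ≡ -570, b ≡ 144210. Check v ∈ {∞, 2, 3, 5, 11, 13, 19, 23}.
v=23: a=23^4·(≡7), b=23^1·(≡19) mod 23; (7|23)=-1, (19|23)=-1; (−1)^{4·1·11}·(-1)^1·(-1)^4 = -1.
v=13: a=13^0·(≡6), b=13^-2·(≡10) mod 13; (6|13)=-1, (10|13)=+1; (−1)^{0·-2·6}·(-1)^-2·(+1)^0 = +1.
v=∞: -570 < 0 and 144210 > 0  ⇒  (a,b)_∞ = +1.
v=11: a=11^2·(≡2), b=11^1·(≡3) mod 11; (2|11)=-1, (3|11)=+1; (−1)^{2·1·5}·(-1)^1·(+1)^2 = -1.
v=5: a=5^3·(≡1), b=5^5·(≡2) mod 5; (1|5)=+1, (2|5)=-1; (−1)^{3·5·2}·(+1)^5·(-1)^3 = -1.
v=3: a=3^5·(≡2), b=3^1·(≡1) mod 3; (2|3)=-1, (1|3)=+1; (−1)^{5·1·1}·(-1)^1·(+1)^5 = +1.
v=2: v_2(a)=1, v_2(b)=-1; units ≡ 3, 1 (mod 8); ε·ε+αω+βω = 1·0+1·0+-1·1 ≡ 1  ⇒  (a,b)_2 = -1.
v=19: a=19^1·(≡15), b=19^1·(≡7) mod 19; (15|19)=-1, (7|19)=+1; (−1)^{1·1·9}·(-1)^1·(+1)^1 = +1.
|Ram(-570, 144210)| = 4, even; anisotropic at {2, 5, 11, 23}.

[2, 5, 11, 23]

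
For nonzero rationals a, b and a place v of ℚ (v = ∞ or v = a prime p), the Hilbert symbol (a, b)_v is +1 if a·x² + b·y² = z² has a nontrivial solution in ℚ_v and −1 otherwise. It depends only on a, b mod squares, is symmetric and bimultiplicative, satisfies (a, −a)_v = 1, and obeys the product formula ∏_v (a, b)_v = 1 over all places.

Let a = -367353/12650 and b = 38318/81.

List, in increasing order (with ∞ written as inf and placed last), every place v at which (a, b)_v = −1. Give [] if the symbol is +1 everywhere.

(a, b) ≡ (-8602, 782) mod (ℚ^×)²; places V = {2, 3, 5, 7, 11, 17, 23, ∞}.
(a,b)_2: α=-1, β=1; u≡3, v≡7 (mod 8); ε(u)ε(v)=1·1, αω(v)=-1·0, βω(u)=1·1; sum ≡ 0  ⇒  +1.
(a,b)_7: α=4, u≡1; β=2, v≡3 (mod 7); (1|7)=+1, (3|7)=-1; sign (−1)^0·+1^2·-1^4 = +1.
(a,b)_11: α=-1, u≡6; β=0, v≡4 (mod 11); (6|11)=-1, (4|11)=+1; sign (−1)^0·-1^0·+1^-1 = +1.
(a,b)_∞: sgn(-8602)=−, sgn(782)=+, so +1.
(a,b)_5: α=-2, u≡2; β=0, v≡3 (mod 5); (2|5)=-1, (3|5)=-1; sign (−1)^0·-1^0·-1^-2 = +1.
(a,b)_23: α=-1, u≡10; β=1, v≡20 (mod 23); (10|23)=-1, (20|23)=-1; sign (−1)^1·-1^1·-1^-1 = -1.
(a,b)_3: α=2, u≡2; β=-4, v≡2 (mod 3); (2|3)=-1, (2|3)=-1; sign (−1)^0·-1^-4·-1^2 = +1.
(a,b)_17: α=1, u≡16; β=1, v≡6 (mod 17); (16|17)=+1, (6|17)=-1; sign (−1)^0·+1^1·-1^1 = -1.
|Ram(-8602, 782)| = 2, even; anisotropic at {17, 23}.

[17, 23]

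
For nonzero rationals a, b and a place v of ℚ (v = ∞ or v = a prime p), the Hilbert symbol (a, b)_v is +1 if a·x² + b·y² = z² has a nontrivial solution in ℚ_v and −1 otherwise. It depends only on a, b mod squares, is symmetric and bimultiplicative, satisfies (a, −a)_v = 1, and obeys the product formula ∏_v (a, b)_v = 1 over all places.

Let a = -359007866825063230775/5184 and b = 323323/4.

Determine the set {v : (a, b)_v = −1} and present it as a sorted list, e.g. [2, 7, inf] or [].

(a, b) ≡ (-81719, 323323) mod (ℚ^×)²; places V = {2, 3, 5, 7, 11, 13, 17, 19, 23, 41, ∞}.
(a,b)_5: α=2, u≡1; β=0, v≡2 (mod 5); (1|5)=+1, (2|5)=-1; sign (−1)^0·+1^0·-1^2 = +1.
(a,b)_13: α=2, u≡12; β=1, v≡7 (mod 13); (12|13)=+1, (7|13)=-1; sign (−1)^0·+1^1·-1^2 = +1.
(a,b)_11: α=3, u≡8; β=1, v≡3 (mod 11); (8|11)=-1, (3|11)=+1; sign (−1)^1·-1^1·+1^3 = +1.
(a,b)_3: α=-4, u≡1; β=0, v≡1 (mod 3); (1|3)=+1, (1|3)=+1; sign (−1)^0·+1^0·+1^-4 = +1.
(a,b)_17: α=3, u≡4; β=1, v≡16 (mod 17); (4|17)=+1, (16|17)=+1; sign (−1)^0·+1^1·+1^3 = +1.
(a,b)_41: α=2, u≡7; β=0, v≡30 (mod 41); (7|41)=-1, (30|41)=-1; sign (−1)^0·-1^0·-1^2 = +1.
(a,b)_2: α=-6, β=-2; u≡1, v≡3 (mod 8); ε(u)ε(v)=0·1, αω(v)=-6·1, βω(u)=-2·0; sum ≡ 0  ⇒  +1.
(a,b)_23: α=1, u≡9; β=0, v≡3 (mod 23); (9|23)=+1, (3|23)=+1; sign (−1)^0·+1^0·+1^1 = +1.
(a,b)_19: α=3, u≡18; β=1, v≡3 (mod 19); (18|19)=-1, (3|19)=-1; sign (−1)^1·-1^1·-1^3 = -1.
(a,b)_7: α=2, u≡5; β=1, v≡6 (mod 7); (5|7)=-1, (6|7)=-1; sign (−1)^0·-1^1·-1^2 = -1.
(a,b)_∞: sgn(-81719)=−, sgn(323323)=+, so +1.
(-81719, 323323 / ℚ) ramifies at {7, 19}: a division algebra.

[7, 19]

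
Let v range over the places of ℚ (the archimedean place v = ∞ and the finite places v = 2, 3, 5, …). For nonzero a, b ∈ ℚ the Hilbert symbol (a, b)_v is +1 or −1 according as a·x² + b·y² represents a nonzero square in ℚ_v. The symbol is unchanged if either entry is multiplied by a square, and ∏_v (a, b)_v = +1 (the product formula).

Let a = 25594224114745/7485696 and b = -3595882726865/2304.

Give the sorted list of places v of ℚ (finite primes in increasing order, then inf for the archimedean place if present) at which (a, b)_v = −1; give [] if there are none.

[5, 11, 23, 37]

Mod squares: a ≡ 10343905, b ≡ -608465. Check v ∈ {∞, 2, 3, 5, 11, 13, 17, 19, 23, 37}.
v=13: a=13^3·(≡6), b=13^3·(≡6) mod 13; (6|13)=-1, (6|13)=-1; (−1)^{3·3·6}·(-1)^3·(-1)^3 = +1.
v=11: a=11^5·(≡4), b=11^3·(≡3) mod 11; (4|11)=+1, (3|11)=+1; (−1)^{5·3·5}·(+1)^3·(+1)^5 = -1.
v=3: a=3^-4·(≡1), b=3^-2·(≡1) mod 3; (1|3)=+1, (1|3)=+1; (−1)^{-4·-2·1}·(+1)^-2·(+1)^-4 = +1.
v=17: a=17^1·(≡13), b=17^2·(≡4) mod 17; (13|17)=+1, (4|17)=+1; (−1)^{1·2·8}·(+1)^2·(+1)^1 = +1.
v=∞: 10343905 > 0 and -608465 < 0  ⇒  (a,b)_∞ = +1.
v=2: v_2(a)=-8, v_2(b)=-8; units ≡ 1, 7 (mod 8); ε·ε+αω+βω = 0·1+-8·0+-8·0 ≡ 0  ⇒  (a,b)_2 = +1.
v=5: a=5^1·(≡4), b=5^1·(≡3) mod 5; (4|5)=+1, (3|5)=-1; (−1)^{1·1·2}·(+1)^1·(-1)^1 = -1.
v=19: a=19^-2·(≡5), b=19^0·(≡2) mod 19; (5|19)=+1, (2|19)=-1; (−1)^{-2·0·9}·(+1)^0·(-1)^-2 = +1.
v=23: a=23^1·(≡8), b=23^1·(≡2) mod 23; (8|23)=+1, (2|23)=+1; (−1)^{1·1·11}·(+1)^1·(+1)^1 = -1.
v=37: a=37^1·(≡25), b=37^1·(≡20) mod 37; (25|37)=+1, (20|37)=-1; (−1)^{1·1·18}·(+1)^1·(-1)^1 = -1.
(10343905, -608465 / ℚ) ramifies at {5, 11, 23, 37}: a division algebra.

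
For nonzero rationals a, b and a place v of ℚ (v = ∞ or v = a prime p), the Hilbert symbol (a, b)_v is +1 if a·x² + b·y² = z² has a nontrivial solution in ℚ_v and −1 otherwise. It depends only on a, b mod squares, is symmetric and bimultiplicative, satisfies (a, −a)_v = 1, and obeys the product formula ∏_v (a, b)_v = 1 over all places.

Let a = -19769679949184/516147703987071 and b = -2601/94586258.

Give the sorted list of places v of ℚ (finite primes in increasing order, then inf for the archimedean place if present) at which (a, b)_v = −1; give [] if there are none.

(a, b) ≡ (-1192074, -2) mod (ℚ^×)²; places V = {2, 3, 11, 13, 17, 23, 29, 31, ∞}.
(a,b)_13: α=-3, u≡4; β=-2, v≡2 (mod 13); (4|13)=+1, (2|13)=-1; sign (−1)^0·+1^-2·-1^-3 = -1.
(a,b)_2: α=7, β=-1; u≡3, v≡7 (mod 8); ε(u)ε(v)=1·1, αω(v)=7·0, βω(u)=-1·1; sum ≡ 0  ⇒  +1.
(a,b)_11: α=2, u≡6; β=0, v≡9 (mod 11); (6|11)=-1, (9|11)=+1; sign (−1)^0·-1^0·+1^2 = +1.
(a,b)_29: α=1, u≡28; β=0, v≡3 (mod 29); (28|29)=+1, (3|29)=-1; sign (−1)^0·+1^0·-1^1 = -1.
(a,b)_3: α=-1, u≡1; β=2, v≡1 (mod 3); (1|3)=+1, (1|3)=+1; sign (−1)^0·+1^2·+1^-1 = +1.
(a,b)_17: α=5, u≡14; β=2, v≡16 (mod 17); (14|17)=-1, (16|17)=+1; sign (−1)^0·-1^2·+1^5 = +1.
(a,b)_23: α=-8, u≡1; β=-4, v≡20 (mod 23); (1|23)=+1, (20|23)=-1; sign (−1)^0·+1^-4·-1^-8 = +1.
(a,b)_31: α=1, u≡11; β=0, v≡23 (mod 31); (11|31)=-1, (23|31)=-1; sign (−1)^0·-1^0·-1^1 = -1.
(a,b)_∞: sgn(-1192074)=−, sgn(-2)=−, so -1.
(-1192074, -2 / ℚ) ramifies at {13, 29, 31, ∞}: a division algebra.

[13, 29, 31, inf]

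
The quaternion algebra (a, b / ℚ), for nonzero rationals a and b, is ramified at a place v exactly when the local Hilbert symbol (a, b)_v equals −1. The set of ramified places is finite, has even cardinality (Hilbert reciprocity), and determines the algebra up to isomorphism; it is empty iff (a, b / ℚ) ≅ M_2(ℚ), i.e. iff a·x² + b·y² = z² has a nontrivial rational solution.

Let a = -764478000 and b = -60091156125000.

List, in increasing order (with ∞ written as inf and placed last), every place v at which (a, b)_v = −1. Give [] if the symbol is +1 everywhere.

Mod squares: a ≡ -195, b ≡ -2002. Check v ∈ {∞, 2, 3, 5, 7, 11, 13}.
v=13: a=13^1·(≡7), b=13^1·(≡2) mod 13; (7|13)=-1, (2|13)=-1; (−1)^{1·1·6}·(-1)^1·(-1)^1 = +1.
v=2: v_2(a)=4, v_2(b)=3; units ≡ 5, 7 (mod 8); ε·ε+αω+βω = 0·1+4·0+3·1 ≡ 1  ⇒  (a,b)_2 = -1.
v=7: a=7^0·(≡1), b=7^3·(≡4) mod 7; (1|7)=+1, (4|7)=+1; (−1)^{0·3·3}·(+1)^3·(+1)^0 = +1.
v=∞: -195 < 0 and -2002 < 0  ⇒  (a,b)_∞ = -1.
v=11: a=11^2·(≡4), b=11^3·(≡9) mod 11; (4|11)=+1, (9|11)=+1; (−1)^{2·3·5}·(+1)^3·(+1)^2 = +1.
v=3: a=3^5·(≡1), b=3^4·(≡2) mod 3; (1|3)=+1, (2|3)=-1; (−1)^{5·4·1}·(+1)^4·(-1)^5 = -1.
v=5: a=5^3·(≡1), b=5^6·(≡3) mod 5; (1|5)=+1, (3|5)=-1; (−1)^{3·6·2}·(+1)^6·(-1)^3 = -1.
(-195, -2002 / ℚ) ramifies at {2, 3, 5, ∞}: a division algebra.

[2, 3, 5, inf]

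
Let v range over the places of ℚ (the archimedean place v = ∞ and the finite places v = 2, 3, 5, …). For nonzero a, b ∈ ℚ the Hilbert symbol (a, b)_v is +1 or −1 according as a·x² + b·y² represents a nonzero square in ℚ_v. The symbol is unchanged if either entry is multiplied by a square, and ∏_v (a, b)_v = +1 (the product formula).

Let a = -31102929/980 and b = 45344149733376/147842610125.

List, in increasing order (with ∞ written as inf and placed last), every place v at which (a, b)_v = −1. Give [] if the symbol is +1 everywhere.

[2, 13]

(a, b) ≡ (-5, 195) mod (ℚ^×)²; places V = {2, 3, 5, 7, 11, 13, 17, ∞}.
(a,b)_11: α=2, u≡10; β=0, v≡10 (mod 11); (10|11)=-1, (10|11)=-1; sign (−1)^0·-1^0·-1^2 = +1.
(a,b)_3: α=2, u≡1; β=9, v≡2 (mod 3); (1|3)=+1, (2|3)=-1; sign (−1)^0·+1^9·-1^2 = +1.
(a,b)_∞: sgn(-5)=−, sgn(195)=+, so +1.
(a,b)_2: α=-2, β=20; u≡3, v≡3 (mod 8); ε(u)ε(v)=1·1, αω(v)=-2·1, βω(u)=20·1; sum ≡ 1  ⇒  -1.
(a,b)_5: α=-1, u≡1; β=-3, v≡1 (mod 5); (1|5)=+1, (1|5)=+1; sign (−1)^0·+1^-3·+1^-1 = +1.
(a,b)_13: α=4, u≡11; β=3, v≡11 (mod 13); (11|13)=-1, (11|13)=-1; sign (−1)^0·-1^3·-1^4 = -1.
(a,b)_7: α=-2, u≡4; β=-2, v≡3 (mod 7); (4|7)=+1, (3|7)=-1; sign (−1)^0·+1^-2·-1^-2 = +1.
(a,b)_17: α=0, u≡3; β=-6, v≡16 (mod 17); (3|17)=-1, (16|17)=+1; sign (−1)^0·-1^-6·+1^0 = +1.
Ram(-5, 195) = {2, 13}; no ℚ_2-point on the conic.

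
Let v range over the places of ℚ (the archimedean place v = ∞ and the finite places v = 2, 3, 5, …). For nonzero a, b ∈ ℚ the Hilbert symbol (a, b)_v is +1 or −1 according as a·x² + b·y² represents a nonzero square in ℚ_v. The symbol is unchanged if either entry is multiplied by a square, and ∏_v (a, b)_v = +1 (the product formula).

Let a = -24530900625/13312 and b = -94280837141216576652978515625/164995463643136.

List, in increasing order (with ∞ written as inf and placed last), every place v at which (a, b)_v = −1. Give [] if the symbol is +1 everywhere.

[2, 5, 11, 13, 31, inf]

(a, b) ≡ (-128557, -642785) mod (ℚ^×)²; places V = {2, 3, 5, 7, 11, 13, 17, 29, 31, ∞}.
(a,b)_3: α=4, u≡2; β=12, v≡1 (mod 3); (2|3)=-1, (1|3)=+1; sign (−1)^0·-1^12·+1^4 = +1.
(a,b)_2: α=-10, β=-36; u≡3, v≡7 (mod 8); ε(u)ε(v)=1·1, αω(v)=-10·0, βω(u)=-36·1; sum ≡ 1  ⇒  -1.
(a,b)_31: α=1, u≡18; β=3, v≡14 (mod 31); (18|31)=+1, (14|31)=+1; sign (−1)^1·+1^3·+1^1 = -1.
(a,b)_29: α=1, u≡16; β=3, v≡6 (mod 29); (16|29)=+1, (6|29)=+1; sign (−1)^0·+1^3·+1^1 = +1.
(a,b)_7: α=2, u≡6; β=-4, v≡1 (mod 7); (6|7)=-1, (1|7)=+1; sign (−1)^0·-1^-4·+1^2 = +1.
(a,b)_13: α=-1, u≡12; β=1, v≡6 (mod 13); (12|13)=+1, (6|13)=-1; sign (−1)^0·+1^1·-1^-1 = -1.
(a,b)_5: α=4, u≡2; β=11, v≡2 (mod 5); (2|5)=-1, (2|5)=-1; sign (−1)^0·-1^11·-1^4 = -1.
(a,b)_17: α=0, u≡10; β=2, v≡9 (mod 17); (10|17)=-1, (9|17)=+1; sign (−1)^0·-1^2·+1^0 = +1.
(a,b)_∞: sgn(-128557)=−, sgn(-642785)=−, so -1.
(a,b)_11: α=1, u≡6; β=3, v≡6 (mod 11); (6|11)=-1, (6|11)=-1; sign (−1)^1·-1^3·-1^1 = -1.
Ram(-128557, -642785) = {2, 5, 11, 13, 31, ∞}; no ℚ_2-point on the conic.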